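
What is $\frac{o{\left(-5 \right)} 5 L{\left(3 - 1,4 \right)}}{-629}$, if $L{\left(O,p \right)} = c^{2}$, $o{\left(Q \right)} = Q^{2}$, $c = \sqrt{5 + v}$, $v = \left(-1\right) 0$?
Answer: $- \frac{625}{629} \approx -0.99364$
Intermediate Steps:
$v = 0$
$c = \sqrt{5}$ ($c = \sqrt{5 + 0} = \sqrt{5} \approx 2.2361$)
$L{\left(O,p \right)} = 5$ ($L{\left(O,p \right)} = \left(\sqrt{5}\right)^{2} = 5$)
$\frac{o{\left(-5 \right)} 5 L{\left(3 - 1,4 \right)}}{-629} = \frac{\left(-5\right)^{2} \cdot 5 \cdot 5}{-629} = 25 \cdot 5 \cdot 5 \left(- \frac{1}{629}\right) = 125 \cdot 5 \left(- \frac{1}{629}\right) = 625 \left(- \frac{1}{629}\right) = - \frac{625}{629}$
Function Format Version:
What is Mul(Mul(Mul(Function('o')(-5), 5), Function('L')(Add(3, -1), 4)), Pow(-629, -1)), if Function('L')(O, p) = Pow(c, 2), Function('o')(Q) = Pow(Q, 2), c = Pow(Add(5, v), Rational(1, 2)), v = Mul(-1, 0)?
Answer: Rational(-625, 629) ≈ -0.99364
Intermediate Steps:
v = 0
c = Pow(5, Rational(1, 2)) (c = Pow(Add(5, 0), Rational(1, 2)) = Pow(5, Rational(1, 2)) ≈ 2.2361)
Function('L')(O, p) = 5 (Function('L')(O, p) = Pow(Pow(5, Rational(1, 2)), 2) = 5)
Mul(Mul(Mul(Function('o')(-5), 5), Function('L')(Add(3, -1), 4)), Pow(-629, -1)) = Mul(Mul(Mul(Pow(-5, 2), 5), 5), Pow(-629, -1)) = Mul(Mul(Mul(25, 5), 5), Rational(-1, 629)) = Mul(Mul(125, 5), Rational(-1, 629)) = Mul(625, Rational(-1, 629)) = Rational(-625, 629)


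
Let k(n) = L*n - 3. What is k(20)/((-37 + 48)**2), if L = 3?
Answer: 57/121 ≈ 0.47107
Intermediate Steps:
k(n) = -3 + 3*n (k(n) = 3*n - 3 = -3 + 3*n)
k(20)/((-37 + 48)**2) = (-3 + 3*20)/((-37 + 48)**2) = (-3 + 60)/(11**2) = 57/121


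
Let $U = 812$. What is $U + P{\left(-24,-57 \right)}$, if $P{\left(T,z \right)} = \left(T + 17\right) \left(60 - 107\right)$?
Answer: $1141$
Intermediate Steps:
$P{\left(T,z \right)} = -799 - 47 T$ ($P{\left(T,z \right)} = \left(17 + T\right) \left(-47\right) = -799 - 47 T$)
$U + P{\left(-24,-57 \right)} = 812 - -329 = 812 + \left(-799 + 1128\right) = 812 + 329 = 1141$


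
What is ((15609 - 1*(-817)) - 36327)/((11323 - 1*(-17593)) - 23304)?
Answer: -19901/5612 ≈ -3.5462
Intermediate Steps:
((15609 - 1*(-817)) - 36327)/((11323 - 1*(-17593)) - 23304) = ((15609 + 817) - 36327)/((11323 + 17593) - 23304) = (16426 - 36327)/(28916 - 23304) = -19901/5612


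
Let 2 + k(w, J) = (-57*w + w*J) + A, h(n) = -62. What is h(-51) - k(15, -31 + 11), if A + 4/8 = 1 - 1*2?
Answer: 2193/2 ≈ 1096.5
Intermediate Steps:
A = -3/2 (A = -1/2 + (1 - 1*2) = -1/2 + (1 - 2) = -1/2 - 1 = -3/2 ≈ -1.5000)
k(w, J) = -7/2 - 57*w + J*w (k(w, J) = -2 + ((-57*w + w*J) - 3/2) = -2 + ((-57*w + J*w) - 3/2) = -2 + (-3/2 - 57*w + J*w) = -7/2 - 57*w + J*w)
h(-51) - k(15, -31 + 11) = -62 - (-7/2 - 57*15 + (-31 + 11)*15) = -62 - (-7/2 - 855 - 20*15) = -62 - (-7/2 - 855 - 300) = -62 - 1*(-2317/2) = -62 + 2317/2 = 2193/2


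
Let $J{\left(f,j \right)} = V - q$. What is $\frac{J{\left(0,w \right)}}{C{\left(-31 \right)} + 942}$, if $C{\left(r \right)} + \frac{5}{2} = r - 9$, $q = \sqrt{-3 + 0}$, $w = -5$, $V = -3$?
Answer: $- \frac{6}{1799} - \frac{2 i \sqrt{3}}{1799} \approx -0.0033352 - 0.0019256 i$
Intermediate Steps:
$q = i \sqrt{3}$ ($q = \sqrt{-3} = i \sqrt{3} \approx 1.732 i$)
$C{\left(r \right)} = - \frac{23}{2} + r$ ($C{\left(r \right)} = - \frac{5}{2} + \left(r - 9\right) = - \frac{5}{2} + \left(-9 + r\right) = - \frac{23}{2} + r$)
$J{\left(f,j \right)} = -3 - i \sqrt{3}$
$\frac{J{\left(0,w \right)}}{C{\left(-31 \right)} + 942} = \frac{-3 - i \sqrt{3}}{\left(- \frac{23}{2} - 31\right) + 942} = \frac{-3 - i \sqrt{3}}{- \frac{85}{2} + 942} = \frac{-3 - i \sqrt{3}}{\frac{1799}{2}} = \frac{2 \left(-3 - i \sqrt{3}\right)}{1799} = - \frac{6}{1799} - \frac{2 i \sqrt{3}}{1799}$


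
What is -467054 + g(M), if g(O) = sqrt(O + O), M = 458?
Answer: -467054 + 2*sqrt(229) ≈ -4.6702e+5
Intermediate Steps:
g(O) = sqrt(2)*sqrt(O) (g(O) = sqrt(2*O) = sqrt(2)*sqrt(O))
-467054 + g(M) = -467054 + sqrt(2)*sqrt(458) = -467054 + 2*sqrt(229)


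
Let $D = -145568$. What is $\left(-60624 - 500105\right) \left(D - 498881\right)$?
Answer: $361361243321$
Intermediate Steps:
$\left(-60624 - 500105\right) \left(D - 498881\right) = \left(-60624 - 500105\right) \left(-145568 - 498881\right) = \left(-560729\right) \left(-644449\right) = 361361243321$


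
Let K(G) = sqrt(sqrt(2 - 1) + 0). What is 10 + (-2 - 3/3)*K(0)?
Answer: 7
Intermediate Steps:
K(G) = 1 (K(G) = sqrt(sqrt(1) + 0) = sqrt(1 + 0) = sqrt(1) = 1)
10 + (-2 - 3/3)*K(0) = 10 + (-2 - 3/3)*1 = 10 + (-2 - 1*1)*1 = 10 + (-2 - 1)*1 = 10 - 3*1 = 10 - 3 = 7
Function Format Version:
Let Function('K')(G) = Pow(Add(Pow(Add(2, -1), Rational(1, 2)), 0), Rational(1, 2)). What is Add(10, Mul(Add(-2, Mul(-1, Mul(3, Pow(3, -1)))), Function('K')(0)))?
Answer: 7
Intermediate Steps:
Function('K')(G) = 1 (Function('K')(G) = Pow(Add(Pow(1, Rational(1, 2)), 0), Rational(1, 2)) = Pow(Add(1, 0), Rational(1, 2)) = Pow(1, Rational(1, 2)) = 1)
Add(10, Mul(Add(-2, Mul(-1, Mul(3, Pow(3, -1)))), Function('K')(0))) = Add(10, Mul(Add(-2, Mul(-1, Mul(3, Pow(3, -1)))), 1)) = Add(10, Mul(Add(-2, Mul(-1, Mul(3, Rational(1, 3)))), 1)) = Add(10, Mul(Add(-2, Mul(-1, 1)), 1)) = Add(10, Mul(Add(-2, -1), 1)) = Add(10, Mul(-3, 1)) = Add(10, -3) = 7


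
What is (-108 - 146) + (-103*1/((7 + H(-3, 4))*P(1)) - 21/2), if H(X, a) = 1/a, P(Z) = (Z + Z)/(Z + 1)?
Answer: -16165/58 ≈ -278.71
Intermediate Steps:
P(Z) = 2*Z/(1 + Z) (P(Z) = (2*Z)/(1 + Z) = 2*Z/(1 + Z))
(-108 - 146) + (-103*1/((7 + H(-3, 4))*P(1)) - 21/2) = (-108 - 146) + (-103/(7 + 1/4) - 21/2) = -254 + (-103/(7 + 1/4) - 21*1/2) = -254 + (-103/((2*1*(1/2))*(29/4)) - 21/2) = -254 + (-103/(1*(29/4)) - 21/2) = -254 + (-103/29/4 - 21/2) = -254 + (-103*4/29 - 21/2) = -254 + (-412/29 - 21/2) = -254 - 1433/58 = -16165/58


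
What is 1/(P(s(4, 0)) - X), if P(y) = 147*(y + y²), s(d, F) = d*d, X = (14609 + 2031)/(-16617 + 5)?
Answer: 4153/166057712 ≈ 2.5009e-5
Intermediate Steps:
X = -4160/4153 (X = 16640/(-16612) = 16640*(-1/16612) = -4160/4153 ≈ -1.0017)
s(d, F) = d²
P(y) = 147*y + 147*y²
1/(P(s(4, 0)) - X) = 1/(147*4²*(1 + 4²) - 1*(-4160/4153)) = 1/(147*16*(1 + 16) + 4160/4153) = 1/(147*16*17 + 4160/4153) = 1/(39984 + 4160/4153) = 1/(166057712/4153) = 4153/166057712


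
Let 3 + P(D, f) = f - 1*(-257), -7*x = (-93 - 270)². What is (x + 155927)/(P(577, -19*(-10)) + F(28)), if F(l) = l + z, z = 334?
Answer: 479860/2821 ≈ 170.10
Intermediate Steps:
x = -131769/7 (x = -(-93 - 270)²/7 = -⅐*(-363)² = -⅐*131769 = -131769/7 ≈ -18824.)
P(D, f) = 254 + f (P(D, f) = -3 + (f - 1*(-257)) = -3 + (f + 257) = -3 + (257 + f) = 254 + f)
F(l) = 334 + l (F(l) = l + 334 = 334 + l)
(x + 155927)/(P(577, -19*(-10)) + F(28)) = (-131769/7 + 155927)/((254 - 19*(-10)) + (334 + 28)) = 959720/(7*((254 + 190) + 362)) = 959720/(7*(444 + 362)) = (959720/7)/806 = (959720/7)*(1/806) = 479860/2821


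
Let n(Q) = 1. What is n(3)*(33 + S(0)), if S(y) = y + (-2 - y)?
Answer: 31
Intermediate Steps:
S(y) = -2
n(3)*(33 + S(0)) = 1*(33 - 2) = 1*31 = 31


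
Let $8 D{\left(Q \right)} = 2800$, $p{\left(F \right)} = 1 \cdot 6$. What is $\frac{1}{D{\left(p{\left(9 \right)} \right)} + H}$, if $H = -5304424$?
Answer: $- \frac{1}{5304074} \approx -1.8853 \cdot 10^{-7}$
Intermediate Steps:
$p{\left(F \right)} = 6$
$D{\left(Q \right)} = 350$ ($D{\left(Q \right)} = \frac{1}{8} \cdot 2800 = 350$)
$\frac{1}{D{\left(p{\left(9 \right)} \right)} + H} = \frac{1}{350 - 5304424} = \frac{1}{-5304074} = - \frac{1}{5304074}$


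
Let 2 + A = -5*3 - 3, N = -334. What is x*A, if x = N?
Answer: 6680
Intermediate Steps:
x = -334
A = -20 (A = -2 + (-5*3 - 3) = -2 + (-15 - 3) = -2 - 18 = -20)
x*A = -334*(-20) = 6680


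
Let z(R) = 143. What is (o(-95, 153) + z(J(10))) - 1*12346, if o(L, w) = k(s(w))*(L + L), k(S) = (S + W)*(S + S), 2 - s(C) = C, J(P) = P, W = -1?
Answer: -8733963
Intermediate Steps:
s(C) = 2 - C
k(S) = 2*S*(-1 + S) (k(S) = (S - 1)*(S + S) = (-1 + S)*(2*S) = 2*S*(-1 + S))
o(L, w) = 4*L*(1 - w)*(2 - w) (o(L, w) = (2*(2 - w)*(-1 + (2 - w)))*(L + L) = (2*(2 - w)*(1 - w))*(2*L) = (2*(1 - w)*(2 - w))*(2*L) = 4*L*(1 - w)*(2 - w))
(o(-95, 153) + z(J(10))) - 1*12346 = (4*(-95)*(-1 + 153)*(-2 + 153) + 143) - 1*12346 = (4*(-95)*152*151 + 143) - 12346 = (-8721760 + 143) - 12346 = -8721617 - 12346 = -8733963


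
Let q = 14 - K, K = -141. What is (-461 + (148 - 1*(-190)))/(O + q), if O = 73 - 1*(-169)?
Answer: -123/397 ≈ -0.30982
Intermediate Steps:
q = 155 (q = 14 - 1*(-141) = 14 + 141 = 155)
O = 242 (O = 73 + 169 = 242)
(-461 + (148 - 1*(-190)))/(O + q) = (-461 + (148 - 1*(-190)))/(242 + 155) = (-461 + (148 + 190))/397 = (-461 + 338)*(1/397) = -123*1/397 = -123/397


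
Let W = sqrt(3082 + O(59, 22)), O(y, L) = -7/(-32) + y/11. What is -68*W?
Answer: -17*sqrt(23910238)/22 ≈ -3778.5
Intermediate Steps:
O(y, L) = 7/32 + y/11 (O(y, L) = -7*(-1/32) + y*(1/11) = 7/32 + y/11)
W = sqrt(23910238)/88 (W = sqrt(3082 + (7/32 + (1/11)*59)) = sqrt(3082 + (7/32 + 59/11)) = sqrt(3082 + 1965/352) = sqrt(1086829/352) = sqrt(23910238)/88 ≈ 55.566)
-68*W = -17*sqrt(23910238)/22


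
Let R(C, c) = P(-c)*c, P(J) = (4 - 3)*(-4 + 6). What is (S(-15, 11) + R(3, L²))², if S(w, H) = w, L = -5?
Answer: 1225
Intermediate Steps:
P(J) = 2 (P(J) = 1*2 = 2)
R(C, c) = 2*c
(S(-15, 11) + R(3, L²))² = (-15 + 2*(-5)²)² = (-15 + 2*25)² = (-15 + 50)² = 35² = 1225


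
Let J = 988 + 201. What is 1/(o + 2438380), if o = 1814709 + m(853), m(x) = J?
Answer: 1/4254278 ≈ 2.3506e-7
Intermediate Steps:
J = 1189
m(x) = 1189
o = 1815898 (o = 1814709 + 1189 = 1815898)
1/(o + 2438380) = 1/(1815898 + 2438380) = 1/4254278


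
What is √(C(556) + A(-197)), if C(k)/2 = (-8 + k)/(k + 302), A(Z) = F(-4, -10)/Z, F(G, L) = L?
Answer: √9486246198/84513 ≈ 1.1525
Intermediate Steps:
A(Z) = -10/Z
C(k) = 2*(-8 + k)/(302 + k) (C(k) = 2*((-8 + k)/(k + 302)) = 2*((-8 + k)/(302 + k)) = 2*(-8 + k)/(302 + k))
√(C(556) + A(-197)) = √(2*(-8 + 556)/(302 + 556) - 10/(-197)) = √(2*548/858 - 10*(-1/197)) = √(2*(1/858)*548 + 10/197) = √(548/429 + 10/197) = √(112246/84513) = √9486246198/84513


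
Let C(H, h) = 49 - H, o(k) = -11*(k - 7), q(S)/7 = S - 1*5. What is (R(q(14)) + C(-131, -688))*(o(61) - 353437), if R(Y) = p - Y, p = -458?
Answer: 120724571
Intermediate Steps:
q(S) = -35 + 7*S (q(S) = 7*(S - 1*5) = 7*(S - 5) = 7*(-5 + S) = -35 + 7*S)
o(k) = 77 - 11*k (o(k) = -11*(-7 + k) = 77 - 11*k)
R(Y) = -458 - Y
(R(q(14)) + C(-131, -688))*(o(61) - 353437) = ((-458 - (-35 + 7*14)) + (49 - 1*(-131)))*((77 - 11*61) - 353437) = ((-458 - (-35 + 98)) + (49 + 131))*((77 - 671) - 353437) = ((-458 - 1*63) + 180)*(-594 - 353437) = ((-458 - 63) + 180)*(-354031) = (-521 + 180)*(-354031) = -341*(-354031) = 120724571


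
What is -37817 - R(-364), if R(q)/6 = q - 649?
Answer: -31739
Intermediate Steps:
R(q) = -3894 + 6*q (R(q) = 6*(q - 649) = 6*(-649 + q) = -3894 + 6*q)
-37817 - R(-364) = -37817 - (-3894 + 6*(-364)) = -37817 - (-3894 - 2184) = -37817 - 1*(-6078) = -37817 + 6078 = -31739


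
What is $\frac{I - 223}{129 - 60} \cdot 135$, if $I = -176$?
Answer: $- \frac{17955}{23} \approx -780.65$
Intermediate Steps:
$\frac{I - 223}{129 - 60} \cdot 135 = \frac{-176 - 223}{129 - 60} \cdot 135 = - \frac{399}{69} \cdot 135 = \left(-399\right) \frac{1}{69} \cdot 135 = \left(- \frac{133}{23}\right) 135 = - \frac{17955}{23}$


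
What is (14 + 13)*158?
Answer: 4266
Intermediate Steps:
(14 + 13)*158 = 27*158 = 4266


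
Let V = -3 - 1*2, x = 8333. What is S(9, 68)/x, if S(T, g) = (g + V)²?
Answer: 3969/8333 ≈ 0.47630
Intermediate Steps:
V = -5 (V = -3 - 2 = -5)
S(T, g) = (-5 + g)² (S(T, g) = (g - 5)² = (-5 + g)²)
S(9, 68)/x = (-5 + 68)²/8333 = 63²*(1/8333) = 3969*(1/8333) = 3969/8333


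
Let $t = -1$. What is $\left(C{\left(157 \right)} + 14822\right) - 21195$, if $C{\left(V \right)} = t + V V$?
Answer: $18275$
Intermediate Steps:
$C{\left(V \right)} = -1 + V^{2}$ ($C{\left(V \right)} = -1 + V V = -1 + V^{2}$)
$\left(C{\left(157 \right)} + 14822\right) - 21195 = \left(\left(-1 + 157^{2}\right) + 14822\right) - 21195 = \left(\left(-1 + 24649\right) + 14822\right) - 21195 = \left(24648 + 14822\right) - 21195 = 39470 - 21195 = 18275$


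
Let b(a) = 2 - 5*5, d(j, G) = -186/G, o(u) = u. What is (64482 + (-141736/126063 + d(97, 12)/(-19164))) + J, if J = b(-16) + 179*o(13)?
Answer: 15366063667069/230082984 ≈ 66785.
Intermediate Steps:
b(a) = -23 (b(a) = 2 - 25 = -23)
J = 2304 (J = -23 + 179*13 = -23 + 2327 = 2304)
(64482 + (-141736/126063 + d(97, 12)/(-19164))) + J = (64482 + (-141736/126063 - 186/12/(-19164))) + 2304 = (64482 + (-141736*1/126063 - 186*1/12*(-1/19164))) + 2304 = (64482 + (-20248/18009 - 31/2*(-1/19164))) + 2304 = (64482 + (-20248/18009 + 31/38328)) + 2304 = (64482 - 258502355/230082984) + 2304 = 14835952471933/230082984 + 2304 = 15366063667069/230082984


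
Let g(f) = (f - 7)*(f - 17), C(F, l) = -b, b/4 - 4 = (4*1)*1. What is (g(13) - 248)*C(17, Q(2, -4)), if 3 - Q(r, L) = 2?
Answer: 8704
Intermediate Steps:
b = 32 (b = 16 + 4*((4*1)*1) = 16 + 4*(4*1) = 16 + 4*4 = 16 + 16 = 32)
Q(r, L) = 1 (Q(r, L) = 3 - 1*2 = 3 - 2 = 1)
C(F, l) = -32 (C(F, l) = -1*32 = -32)
g(f) = (-17 + f)*(-7 + f) (g(f) = (-7 + f)*(-17 + f) = (-17 + f)*(-7 + f))
(g(13) - 248)*C(17, Q(2, -4)) = ((119 + 13**2 - 24*13) - 248)*(-32) = ((119 + 169 - 312) - 248)*(-32) = (-24 - 248)*(-32) = -272*(-32) = 8704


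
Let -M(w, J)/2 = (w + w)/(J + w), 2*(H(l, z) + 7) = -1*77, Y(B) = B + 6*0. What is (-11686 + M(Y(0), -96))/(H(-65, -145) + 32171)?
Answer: -23372/64251 ≈ -0.36376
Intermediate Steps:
Y(B) = B (Y(B) = B + 0 = B)
H(l, z) = -91/2 (H(l, z) = -7 + (-1*77)/2 = -7 + (1/2)*(-77) = -7 - 77/2 = -91/2)
M(w, J) = -4*w/(J + w) (M(w, J) = -2*(w + w)/(J + w) = -2*2*w/(J + w) = -4*w/(J + w))
(-11686 + M(Y(0), -96))/(H(-65, -145) + 32171) = (-11686 - 4*0/(-96 + 0))/(-91/2 + 32171) = (-11686 - 4*0/(-96))/(64251/2) = (-11686 - 4*0*(-1/96))*(2/64251) = (-11686 + 0)*(2/64251) = -11686*2/64251 = -23372/64251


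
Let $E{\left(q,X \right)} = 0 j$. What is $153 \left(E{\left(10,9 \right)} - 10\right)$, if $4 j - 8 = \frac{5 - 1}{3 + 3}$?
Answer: $-1530$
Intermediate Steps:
$j = \frac{13}{6}$ ($j = 2 + \frac{\left(5 - 1\right) \frac{1}{3 + 3}}{4} = 2 + \frac{4 \cdot \frac{1}{6}}{4} = 2 + \frac{1}{4} \cdot \frac{2}{3} = 2 + \frac{1}{6} = \frac{13}{6} \approx 2.1667$)
$E{\left(q,X \right)} = 0$ ($E{\left(q,X \right)} = 0 \cdot \frac{13}{6} = 0$)
$153 \left(E{\left(10,9 \right)} - 10\right) = 153 \left(0 - 10\right) = 153 \left(-10\right) = -1530$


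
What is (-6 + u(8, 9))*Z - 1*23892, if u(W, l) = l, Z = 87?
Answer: -23631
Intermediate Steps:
(-6 + u(8, 9))*Z - 1*23892 = (-6 + 9)*87 - 1*23892 = 3*87 - 23892 = 261 - 23892 = -23631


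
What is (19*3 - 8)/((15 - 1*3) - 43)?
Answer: -49/31 ≈ -1.5806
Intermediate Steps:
(19*3 - 8)/((15 - 1*3) - 43) = (57 - 8)/((15 - 3) - 43) = 49/(12 - 43) = 49/(-31) = -1/31*49 = -49/31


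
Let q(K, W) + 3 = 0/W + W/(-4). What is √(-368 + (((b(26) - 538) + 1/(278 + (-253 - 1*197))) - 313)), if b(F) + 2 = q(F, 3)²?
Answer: I*√35706211/172 ≈ 34.741*I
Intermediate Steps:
q(K, W) = -3 - W/4 (q(K, W) = -3 + (0/W + W/(-4)) = -3 + (0 + W*(-¼)) = -3 + (0 - W/4) = -3 - W/4)
b(F) = 193/16 (b(F) = -2 + (-3 - ¼*3)² = -2 + (-3 - ¾)² = -2 + (-15/4)² = -2 + 225/16 = 193/16)
√(-368 + (((b(26) - 538) + 1/(278 + (-253 - 1*197))) - 313)) = √(-368 + (((193/16 - 538) + 1/(278 + (-253 - 1*197))) - 313)) = √(-368 + ((-8415/16 + 1/(278 + (-253 - 197))) - 313)) = √(-368 + ((-8415/16 + 1/(278 - 450)) - 313)) = √(-368 + ((-8415/16 + 1/(-172)) - 313)) = √(-368 + ((-8415/16 - 1/172) - 313)) = √(-368 + (-361849/688 - 313)) = √(-368 - 577193/688) = √(-830377/688) = I*√35706211/172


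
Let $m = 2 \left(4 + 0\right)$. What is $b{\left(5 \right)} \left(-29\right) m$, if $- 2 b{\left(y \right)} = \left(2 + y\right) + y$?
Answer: $1392$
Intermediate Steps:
$b{\left(y \right)} = -1 - y$ ($b{\left(y \right)} = - \frac{\left(2 + y\right) + y}{2} = - \frac{2 + 2 y}{2} = -1 - y$)
$m = 8$ ($m = 2 \cdot 4 = 8$)
$b{\left(5 \right)} \left(-29\right) m = \left(-1 - 5\right) \left(-29\right) 8 = \left(-6\right) \left(-29\right) 8 = 174 \cdot 8 = 1392$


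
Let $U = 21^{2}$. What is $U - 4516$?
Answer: $-4075$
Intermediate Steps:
$U = 441$
$U - 4516 = 441 - 4516 = -4075$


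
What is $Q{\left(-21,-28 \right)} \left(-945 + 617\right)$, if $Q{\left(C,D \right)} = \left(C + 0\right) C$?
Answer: $-144648$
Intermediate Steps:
$Q{\left(C,D \right)} = C^{2}$ ($Q{\left(C,D \right)} = C C = C^{2}$)
$Q{\left(-21,-28 \right)} \left(-945 + 617\right) = \left(-21\right)^{2} \left(-945 + 617\right) = 441 \left(-328\right) = -144648$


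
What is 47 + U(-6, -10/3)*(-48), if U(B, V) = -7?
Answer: 383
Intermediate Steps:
47 + U(-6, -10/3)*(-48) = 47 - 7*(-48) = 47 + 336 = 383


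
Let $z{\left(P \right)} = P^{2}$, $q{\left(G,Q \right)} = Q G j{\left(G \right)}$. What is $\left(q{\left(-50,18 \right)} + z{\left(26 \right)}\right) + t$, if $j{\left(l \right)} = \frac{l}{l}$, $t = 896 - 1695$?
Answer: $-1023$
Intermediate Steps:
$t = -799$ ($t = 896 - 1695 = -799$)
$j{\left(l \right)} = 1$
$q{\left(G,Q \right)} = G Q$ ($q{\left(G,Q \right)} = Q G 1 = G Q 1 = G Q$)
$\left(q{\left(-50,18 \right)} + z{\left(26 \right)}\right) + t = \left(\left(-50\right) 18 + 26^{2}\right) - 799 = \left(-900 + 676\right) - 799 = -224 - 799 = -1023$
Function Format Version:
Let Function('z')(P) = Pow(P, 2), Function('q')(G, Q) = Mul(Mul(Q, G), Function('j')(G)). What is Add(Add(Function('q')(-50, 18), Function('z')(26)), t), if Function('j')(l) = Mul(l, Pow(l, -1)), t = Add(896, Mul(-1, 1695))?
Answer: -1023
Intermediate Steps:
t = -799 (t = Add(896, -1695) = -799)
Function('j')(l) = 1
Function('q')(G, Q) = Mul(G, Q) (Function('q')(G, Q) = Mul(Mul(Q, G), 1) = Mul(Mul(G, Q), 1) = Mul(G, Q))
Add(Add(Function('q')(-50, 18), Function('z')(26)), t) = Add(Add(Mul(-50, 18), Pow(26, 2)), -799) = Add(Add(-900, 676), -799) = Add(-224, -799) = -1023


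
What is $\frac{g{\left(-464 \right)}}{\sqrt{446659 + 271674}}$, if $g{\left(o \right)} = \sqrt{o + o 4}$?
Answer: $\frac{4 i \sqrt{104158285}}{718333} \approx 0.05683 i$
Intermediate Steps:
$g{\left(o \right)} = \sqrt{5} \sqrt{o}$ ($g{\left(o \right)} = \sqrt{o + 4 o} = \sqrt{5 o} = \sqrt{5} \sqrt{o}$)
$\frac{g{\left(-464 \right)}}{\sqrt{446659 + 271674}} = \frac{\sqrt{5} \sqrt{-464}}{\sqrt{446659 + 271674}} = \frac{\sqrt{5} \cdot 4 i \sqrt{29}}{\sqrt{718333}} = 4 i \sqrt{145} \frac{\sqrt{718333}}{718333} = \frac{4 i \sqrt{104158285}}{718333}$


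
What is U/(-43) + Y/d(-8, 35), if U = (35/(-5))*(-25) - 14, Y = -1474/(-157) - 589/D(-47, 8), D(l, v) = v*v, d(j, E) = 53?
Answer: -85659475/22899392 ≈ -3.7407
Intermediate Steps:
D(l, v) = v**2
Y = 1863/10048 (Y = -1474/(-157) - 589/(8**2) = -1474*(-1/157) - 589/64 = 1474/157 - 589*1/64 = 1474/157 - 589/64 = 1863/10048 ≈ 0.18541)
U = 161 (U = (35*(-1/5))*(-25) - 14 = -7*(-25) - 14 = 175 - 14 = 161)
U/(-43) + Y/d(-8, 35) = 161/(-43) + (1863/10048)/53 = 161*(-1/43) + (1863/10048)*(1/53) = -161/43 + 1863/532544 = -85659475/22899392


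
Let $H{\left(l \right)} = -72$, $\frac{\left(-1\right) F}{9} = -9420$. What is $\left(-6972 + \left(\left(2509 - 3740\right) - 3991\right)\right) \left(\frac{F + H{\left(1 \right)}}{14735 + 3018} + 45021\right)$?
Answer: $- \frac{9747182701074}{17753} \approx -5.4904 \cdot 10^{8}$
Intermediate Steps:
$F = 84780$ ($F = \left(-9\right) \left(-9420\right) = 84780$)
$\left(-6972 + \left(\left(2509 - 3740\right) - 3991\right)\right) \left(\frac{F + H{\left(1 \right)}}{14735 + 3018} + 45021\right) = \left(-6972 + \left(\left(2509 - 3740\right) - 3991\right)\right) \left(\frac{84780 - 72}{14735 + 3018} + 45021\right) = \left(-6972 - 5222\right) \left(\frac{84708}{17753} + 45021\right) = \left(-6972 - 5222\right) \left(84708 \cdot \frac{1}{17753} + 45021\right) = - 12194 \left(\frac{84708}{17753} + 45021\right) = \left(-12194\right) \frac{799342521}{17753} = - \frac{9747182701074}{17753}$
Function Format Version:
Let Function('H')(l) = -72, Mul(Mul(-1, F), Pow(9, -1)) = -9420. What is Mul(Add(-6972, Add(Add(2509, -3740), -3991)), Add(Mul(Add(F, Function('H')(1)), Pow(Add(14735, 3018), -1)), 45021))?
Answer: Rational(-9747182701074, 17753) ≈ -5.4904e+8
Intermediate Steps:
F = 84780 (F = Mul(-9, -9420) = 84780)
Mul(Add(-6972, Add(Add(2509, -3740), -3991)), Add(Mul(Add(F, Function('H')(1)), Pow(Add(14735, 3018), -1)), 45021)) = Mul(Add(-6972, Add(Add(2509, -3740), -3991)), Add(Mul(Add(84780, -72), Pow(Add(14735, 3018), -1)), 45021)) = Mul(Add(-6972, Add(-1231, -3991)), Add(Mul(84708, Pow(17753, -1)), 45021)) = Mul(Add(-6972, -5222), Add(Mul(84708, Rational(1, 17753)), 45021)) = Mul(-12194, Add(Rational(84708, 17753), 45021)) = Mul(-12194, Rational(799342521, 17753)) = Rational(-9747182701074, 17753)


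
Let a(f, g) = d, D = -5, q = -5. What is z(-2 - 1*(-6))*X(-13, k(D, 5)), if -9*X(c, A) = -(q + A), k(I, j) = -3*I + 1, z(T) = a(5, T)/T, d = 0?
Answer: 0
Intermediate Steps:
a(f, g) = 0
z(T) = 0 (z(T) = 0/T = 0)
k(I, j) = 1 - 3*I
X(c, A) = -5/9 + A/9 (X(c, A) = -(-1)*(-5 + A)/9 = -(5 - A)/9 = -5/9 + A/9)
z(-2 - 1*(-6))*X(-13, k(D, 5)) = 0*(-5/9 + (1 - 3*(-5))/9) = 0*(-5/9 + (1 + 15)/9) = 0*(-5/9 + (⅑)*16) = 0*(-5/9 + 16/9) = 0*(11/9) = 0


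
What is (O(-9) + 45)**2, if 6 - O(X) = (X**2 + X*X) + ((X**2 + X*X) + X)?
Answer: 69696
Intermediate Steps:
O(X) = 6 - X - 4*X**2 (O(X) = 6 - ((X**2 + X*X) + ((X**2 + X*X) + X)) = 6 - ((X**2 + X**2) + ((X**2 + X**2) + X)) = 6 - (2*X**2 + (2*X**2 + X)) = 6 - (2*X**2 + (X + 2*X**2)) = 6 - (X + 4*X**2) = 6 + (-X - 4*X**2) = 6 - X - 4*X**2)
(O(-9) + 45)**2 = ((6 - 1*(-9) - 4*(-9)**2) + 45)**2 = ((6 + 9 - 4*81) + 45)**2 = ((6 + 9 - 324) + 45)**2 = (-309 + 45)**2 = (-264)**2 = 69696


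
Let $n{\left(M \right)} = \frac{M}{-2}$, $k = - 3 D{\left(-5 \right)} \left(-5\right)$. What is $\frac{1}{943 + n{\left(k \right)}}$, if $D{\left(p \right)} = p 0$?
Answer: $\frac{1}{943} \approx 0.0010604$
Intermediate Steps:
$D{\left(p \right)} = 0$
$k = 0$ ($k = \left(-3\right) 0 \left(-5\right) = 0 \left(-5\right) = 0$)
$n{\left(M \right)} = - \frac{M}{2}$ ($n{\left(M \right)} = M \left(- \frac{1}{2}\right) = - \frac{M}{2}$)
$\frac{1}{943 + n{\left(k \right)}} = \frac{1}{943 - 0} = \frac{1}{943 + 0} = \frac{1}{943}$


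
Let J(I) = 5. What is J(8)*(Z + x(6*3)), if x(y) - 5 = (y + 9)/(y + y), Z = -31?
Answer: -505/4 ≈ -126.25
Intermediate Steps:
x(y) = 5 + (9 + y)/(2*y) (x(y) = 5 + (y + 9)/(y + y) = 5 + (9 + y)/((2*y)) = 5 + (9 + y)*(1/(2*y)) = 5 + (9 + y)/(2*y))
J(8)*(Z + x(6*3)) = 5*(-31 + (9 + 11*(6*3))/(2*((6*3)))) = 5*(-31 + (½)*(9 + 11*18)/18) = 5*(-31 + (½)*(1/18)*(9 + 198)) = 5*(-31 + (½)*(1/18)*207) = 5*(-31 + 23/4) = 5*(-101/4) = -505/4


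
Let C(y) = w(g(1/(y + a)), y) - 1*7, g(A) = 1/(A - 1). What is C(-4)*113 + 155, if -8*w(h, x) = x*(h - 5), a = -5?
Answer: -19387/20 ≈ -969.35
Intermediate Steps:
g(A) = 1/(-1 + A)
w(h, x) = -x*(-5 + h)/8 (w(h, x) = -x*(h - 5)/8 = -x*(-5 + h)/8)
C(y) = -7 + y*(5 - 1/(-1 + 1/(-5 + y)))/8 (C(y) = y*(5 - 1/(-1 + 1/(y - 5)))/8 - 1*7 = y*(5 - 1/(-1 + 1/(-5 + y)))/8 - 7 = -7 + y*(5 - 1/(-1 + 1/(-5 + y)))/8)
C(-4)*113 + 155 = ((336 - 91*(-4) + 6*(-4)²)/(8*(-6 - 4)))*113 + 155 = ((⅛)*(336 + 364 + 6*16)/(-10))*113 + 155 = ((⅛)*(-⅒)*(336 + 364 + 96))*113 + 155 = ((⅛)*(-⅒)*796)*113 + 155 = -199/20*113 + 155 = -22487/20 + 155 = -19387/20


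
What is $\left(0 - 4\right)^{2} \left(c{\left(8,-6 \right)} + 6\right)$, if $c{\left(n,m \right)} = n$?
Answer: $224$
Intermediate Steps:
$\left(0 - 4\right)^{2} \left(c{\left(8,-6 \right)} + 6\right) = \left(0 - 4\right)^{2} \left(8 + 6\right) = \left(-4\right)^{2} \cdot 14 = 16 \cdot 14 = 224$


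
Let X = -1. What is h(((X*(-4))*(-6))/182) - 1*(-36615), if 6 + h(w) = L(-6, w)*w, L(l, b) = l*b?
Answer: 303158265/8281 ≈ 36609.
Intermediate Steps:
L(l, b) = b*l
h(w) = -6 - 6*w**2 (h(w) = -6 + (w*(-6))*w = -6 + (-6*w)*w = -6 - 6*w**2)
h(((X*(-4))*(-6))/182) - 1*(-36615) = (-6 - 6*((-1*(-4)*(-6))/182)**2) - 1*(-36615) = (-6 - 6*((4*(-6))*(1/182))**2) + 36615 = (-6 - 6*(-24*1/182)**2) + 36615 = (-6 - 6*(-12/91)**2) + 36615 = (-6 - 6*144/8281) + 36615 = (-6 - 864/8281) + 36615 = -50550/8281 + 36615 = 303158265/8281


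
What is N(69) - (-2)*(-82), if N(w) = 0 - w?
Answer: -233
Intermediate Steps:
N(w) = -w
N(69) - (-2)*(-82) = -1*69 - (-2)*(-82) = -69 - 1*164 = -69 - 164 = -233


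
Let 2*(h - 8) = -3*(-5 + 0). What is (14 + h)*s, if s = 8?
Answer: 236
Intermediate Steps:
h = 31/2 (h = 8 + (-3*(-5 + 0))/2 = 8 + (-3*(-5))/2 = 8 + (½)*15 = 8 + 15/2 = 31/2 ≈ 15.500)
(14 + h)*s = (14 + 31/2)*8 = (59/2)*8 = 236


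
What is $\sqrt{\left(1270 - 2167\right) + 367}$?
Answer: $i \sqrt{530} \approx 23.022 i$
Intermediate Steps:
$\sqrt{\left(1270 - 2167\right) + 367} = \sqrt{-897 + 367} = \sqrt{-530} = i \sqrt{530}$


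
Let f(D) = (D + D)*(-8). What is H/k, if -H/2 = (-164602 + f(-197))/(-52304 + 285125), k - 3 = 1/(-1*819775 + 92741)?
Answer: 234759278600/507806115921 ≈ 0.46230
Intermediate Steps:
f(D) = -16*D (f(D) = (2*D)*(-8) = -16*D)
k = 2181101/727034 (k = 3 + 1/(-1*819775 + 92741) = 3 + 1/(-819775 + 92741) = 3 + 1/(-727034) = 3 - 1/727034 = 2181101/727034 ≈ 3.0000)
H = 322900/232821 (H = -2*(-164602 - 16*(-197))/(-52304 + 285125) = -2*(-164602 + 3152)/232821 = -(-322900)/232821 = -2*(-161450/232821) = 322900/232821 ≈ 1.3869)
H/k = 322900/(232821*(2181101/727034)) = (322900/232821)*(727034/2181101) = 234759278600/507806115921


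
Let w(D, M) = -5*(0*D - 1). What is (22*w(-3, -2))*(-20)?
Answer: -2200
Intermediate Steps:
w(D, M) = 5 (w(D, M) = -5*(0 - 1) = -5*(-1) = 5)
(22*w(-3, -2))*(-20) = (22*5)*(-20) = 110*(-20) = -2200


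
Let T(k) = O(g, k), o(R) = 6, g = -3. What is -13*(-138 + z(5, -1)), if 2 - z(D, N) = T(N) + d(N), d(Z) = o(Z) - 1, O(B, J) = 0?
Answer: 1833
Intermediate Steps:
d(Z) = 5 (d(Z) = 6 - 1 = 5)
T(k) = 0
z(D, N) = -3 (z(D, N) = 2 - (0 + 5) = 2 - 1*5 = 2 - 5 = -3)
-13*(-138 + z(5, -1)) = -13*(-138 - 3) = -13*(-141) = 1833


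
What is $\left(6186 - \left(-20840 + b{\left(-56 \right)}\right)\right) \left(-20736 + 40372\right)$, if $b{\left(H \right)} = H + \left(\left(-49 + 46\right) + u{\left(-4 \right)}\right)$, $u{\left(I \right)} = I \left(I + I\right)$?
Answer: $531212708$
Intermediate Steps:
$u{\left(I \right)} = 2 I^{2}$ ($u{\left(I \right)} = I 2 I = 2 I^{2}$)
$b{\left(H \right)} = 29 + H$ ($b{\left(H \right)} = H + \left(\left(-49 + 46\right) + 2 \left(-4\right)^{2}\right) = H + \left(-3 + 2 \cdot 16\right) = H + \left(-3 + 32\right) = H + 29 = 29 + H$)
$\left(6186 - \left(-20840 + b{\left(-56 \right)}\right)\right) \left(-20736 + 40372\right) = \left(6186 + \left(20840 - \left(29 - 56\right)\right)\right) \left(-20736 + 40372\right) = \left(6186 + \left(20840 - -27\right)\right) 19636 = \left(6186 + \left(20840 + 27\right)\right) 19636 = \left(6186 + 20867\right) 19636 = 27053 \cdot 19636 = 531212708$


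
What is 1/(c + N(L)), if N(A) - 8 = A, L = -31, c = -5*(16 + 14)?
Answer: -1/173 ≈ -0.0057803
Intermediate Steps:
c = -150 (c = -5*30 = -150)
N(A) = 8 + A
1/(c + N(L)) = 1/(-150 + (8 - 31)) = 1/(-150 - 23) = 1/(-173) = -1/173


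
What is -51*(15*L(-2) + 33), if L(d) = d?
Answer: -153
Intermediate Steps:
-51*(15*L(-2) + 33) = -51*(15*(-2) + 33) = -51*(-30 + 33) = -51*3 = -153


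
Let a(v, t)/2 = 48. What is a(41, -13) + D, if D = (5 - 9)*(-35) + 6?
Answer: 242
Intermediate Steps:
a(v, t) = 96 (a(v, t) = 2*48 = 96)
D = 146 (D = -4*(-35) + 6 = 140 + 6 = 146)
a(41, -13) + D = 96 + 146 = 242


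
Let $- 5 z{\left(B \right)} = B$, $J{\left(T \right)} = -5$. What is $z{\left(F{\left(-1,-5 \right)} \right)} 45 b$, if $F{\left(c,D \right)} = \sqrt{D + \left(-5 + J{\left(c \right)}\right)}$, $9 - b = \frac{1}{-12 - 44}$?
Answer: $- \frac{4545 i \sqrt{15}}{56} \approx - 314.33 i$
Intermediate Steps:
$b = \frac{505}{56}$ ($b = 9 - \frac{1}{-12 - 44} = 9 - \frac{1}{-56} = 9 - - \frac{1}{56} = 9 + \frac{1}{56} = \frac{505}{56} \approx 9.0179$)
$F{\left(c,D \right)} = \sqrt{-10 + D}$ ($F{\left(c,D \right)} = \sqrt{D - 10} = \sqrt{-10 + D}$)
$z{\left(B \right)} = - \frac{B}{5}$
$z{\left(F{\left(-1,-5 \right)} \right)} 45 b = - \frac{\sqrt{-10 - 5}}{5} \cdot 45 \cdot \frac{505}{56} = - \frac{\sqrt{-15}}{5} \cdot 45 \cdot \frac{505}{56} = - \frac{i \sqrt{15}}{5} \cdot 45 \cdot \frac{505}{56} = - 9 i \sqrt{15} \cdot \frac{505}{56} = - \frac{4545 i \sqrt{15}}{56}$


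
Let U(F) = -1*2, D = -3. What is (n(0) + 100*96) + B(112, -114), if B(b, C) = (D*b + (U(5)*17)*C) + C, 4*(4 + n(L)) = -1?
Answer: 52087/4 ≈ 13022.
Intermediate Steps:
n(L) = -17/4 (n(L) = -4 + (¼)*(-1) = -4 - ¼ = -17/4)
U(F) = -2
B(b, C) = -33*C - 3*b (B(b, C) = (-3*b + (-2*17)*C) + C = (-3*b - 34*C) + C = (-34*C - 3*b) + C = -33*C - 3*b)
(n(0) + 100*96) + B(112, -114) = (-17/4 + 100*96) + (-33*(-114) - 3*112) = (-17/4 + 9600) + (3762 - 336) = 38383/4 + 3426 = 52087/4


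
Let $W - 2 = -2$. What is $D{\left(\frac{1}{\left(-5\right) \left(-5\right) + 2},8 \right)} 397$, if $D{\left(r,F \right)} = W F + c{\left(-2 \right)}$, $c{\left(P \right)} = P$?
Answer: $-794$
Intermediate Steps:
$W = 0$ ($W = 2 - 2 = 0$)
$D{\left(r,F \right)} = -2$ ($D{\left(r,F \right)} = 0 F - 2 = 0 - 2 = -2$)
$D{\left(\frac{1}{\left(-5\right) \left(-5\right) + 2},8 \right)} 397 = \left(-2\right) 397 = -794$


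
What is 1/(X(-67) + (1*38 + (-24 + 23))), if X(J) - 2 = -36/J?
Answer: 67/2649 ≈ 0.025293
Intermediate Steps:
X(J) = 2 - 36/J
1/(X(-67) + (1*38 + (-24 + 23))) = 1/((2 - 36/(-67)) + (1*38 + (-24 + 23))) = 1/((2 - 36*(-1/67)) + (38 - 1)) = 1/((2 + 36/67) + 37) = 1/(170/67 + 37) = 1/(2649/67) = 67/2649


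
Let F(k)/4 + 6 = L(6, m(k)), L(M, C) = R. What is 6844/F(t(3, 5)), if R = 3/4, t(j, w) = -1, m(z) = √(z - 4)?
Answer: -6844/21 ≈ -325.90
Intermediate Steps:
m(z) = √(-4 + z)
R = ¾ (R = 3*(¼) = ¾ ≈ 0.75000)
L(M, C) = ¾
F(k) = -21 (F(k) = -24 + 4*(¾) = -24 + 3 = -21)
6844/F(t(3, 5)) = 6844/(-21) = 6844*(-1/21) = -6844/21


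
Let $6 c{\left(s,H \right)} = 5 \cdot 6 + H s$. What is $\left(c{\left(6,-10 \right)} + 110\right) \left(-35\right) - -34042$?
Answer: $30367$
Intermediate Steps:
$c{\left(s,H \right)} = 5 + \frac{H s}{6}$ ($c{\left(s,H \right)} = \frac{5 \cdot 6 + H s}{6} = \frac{30 + H s}{6} = 5 + \frac{H s}{6}$)
$\left(c{\left(6,-10 \right)} + 110\right) \left(-35\right) - -34042 = \left(\left(5 + \frac{1}{6} \left(-10\right) 6\right) + 110\right) \left(-35\right) - -34042 = \left(\left(5 - 10\right) + 110\right) \left(-35\right) + 34042 = \left(-5 + 110\right) \left(-35\right) + 34042 = 105 \left(-35\right) + 34042 = -3675 + 34042 = 30367$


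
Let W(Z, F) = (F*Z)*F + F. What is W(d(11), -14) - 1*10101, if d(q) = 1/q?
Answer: -111069/11 ≈ -10097.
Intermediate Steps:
W(Z, F) = F + Z*F**2 (W(Z, F) = Z*F**2 + F = F + Z*F**2)
W(d(11), -14) - 1*10101 = -14*(1 - 14/11) - 1*10101 = -14*(1 - 14*1/11) - 10101 = -14*(1 - 14/11) - 10101 = -14*(-3/11) - 10101 = 42/11 - 10101 = -111069/11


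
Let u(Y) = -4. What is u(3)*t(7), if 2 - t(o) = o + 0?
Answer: 20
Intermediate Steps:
t(o) = 2 - o (t(o) = 2 - (o + 0) = 2 - o)
u(3)*t(7) = -4*(2 - 1*7) = -4*(2 - 7) = -4*(-5) = 20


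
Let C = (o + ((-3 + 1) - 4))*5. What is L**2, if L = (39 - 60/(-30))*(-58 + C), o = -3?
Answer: 17833729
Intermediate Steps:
C = -45 (C = (-3 + ((-3 + 1) - 4))*5 = (-3 + (-2 - 4))*5 = (-3 - 6)*5 = -9*5 = -45)
L = -4223 (L = (39 - 60/(-30))*(-58 - 45) = (39 - 60*(-1/30))*(-103) = (39 + 2)*(-103) = 41*(-103) = -4223)
L**2 = (-4223)**2 = 17833729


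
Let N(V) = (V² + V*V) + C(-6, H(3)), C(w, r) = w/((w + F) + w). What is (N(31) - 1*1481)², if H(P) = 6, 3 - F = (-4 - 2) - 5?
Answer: 191844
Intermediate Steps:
F = 14 (F = 3 - ((-4 - 2) - 5) = 3 - (-6 - 5) = 3 - 1*(-11) = 3 + 11 = 14)
C(w, r) = w/(14 + 2*w) (C(w, r) = w/((w + 14) + w) = w/((14 + w) + w) = w/(14 + 2*w))
N(V) = -3 + 2*V² (N(V) = (V² + V*V) + (½)*(-6)/(7 - 6) = (V² + V²) + (½)*(-6)/1 = 2*V² + (½)*(-6)*1 = 2*V² - 3 = -3 + 2*V²)
(N(31) - 1*1481)² = ((-3 + 2*31²) - 1*1481)² = ((-3 + 2*961) - 1481)² = ((-3 + 1922) - 1481)² = (1919 - 1481)² = 438² = 191844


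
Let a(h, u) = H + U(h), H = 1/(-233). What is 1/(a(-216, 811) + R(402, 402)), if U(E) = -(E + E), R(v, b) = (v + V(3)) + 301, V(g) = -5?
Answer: 233/263289 ≈ 0.00088496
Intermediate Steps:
H = -1/233 ≈ -0.0042918
R(v, b) = 296 + v (R(v, b) = (v - 5) + 301 = (-5 + v) + 301 = 296 + v)
U(E) = -2*E
a(h, u) = -1/233 - 2*h
1/(a(-216, 811) + R(402, 402)) = 1/((-1/233 - 2*(-216)) + (296 + 402)) = 1/((-1/233 + 432) + 698) = 1/(100655/233 + 698) = 1/(263289/233) = 233/263289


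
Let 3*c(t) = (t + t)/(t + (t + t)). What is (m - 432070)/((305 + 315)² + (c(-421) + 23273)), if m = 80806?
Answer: -3161376/3669059 ≈ -0.86163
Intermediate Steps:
c(t) = 2/9 (c(t) = ((t + t)/(t + (t + t)))/3 = ((2*t)/(t + 2*t))/3 = ((2*t)/((3*t)))/3 = ((2*t)*(1/(3*t)))/3 = (⅓)*(⅔) = 2/9)
(m - 432070)/((305 + 315)² + (c(-421) + 23273)) = (80806 - 432070)/((305 + 315)² + (2/9 + 23273)) = -351264/(620² + 209459/9) = -351264/(384400 + 209459/9) = -351264/3669059/9 = -351264*9/3669059 = -3161376/3669059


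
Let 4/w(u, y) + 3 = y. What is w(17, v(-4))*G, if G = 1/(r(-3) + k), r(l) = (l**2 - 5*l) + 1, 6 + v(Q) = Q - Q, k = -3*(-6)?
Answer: -4/387 ≈ -0.010336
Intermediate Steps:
k = 18
v(Q) = -6 (v(Q) = -6 + (Q - Q) = -6 + 0 = -6)
r(l) = 1 + l**2 - 5*l
w(u, y) = 4/(-3 + y)
G = 1/43 (G = 1/((1 + (-3)**2 - 5*(-3)) + 18) = 1/((1 + 9 + 15) + 18) = 1/(25 + 18) = 1/43 ≈ 0.023256)
w(17, v(-4))*G = (4/(-3 - 6))*(1/43) = (4/(-9))*(1/43) = (4*(-1/9))*(1/43) = -4/9*1/43 = -4/387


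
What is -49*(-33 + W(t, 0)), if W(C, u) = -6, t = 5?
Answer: 1911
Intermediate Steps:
-49*(-33 + W(t, 0)) = -49*(-33 - 6) = -49*(-39) = 1911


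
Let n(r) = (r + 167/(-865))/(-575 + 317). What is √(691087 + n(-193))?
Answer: √956097802948315/37195 ≈ 831.32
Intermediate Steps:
n(r) = 167/223170 - r/258 (n(r) = (r + 167*(-1/865))/(-258) = (r - 167/865)*(-1/258) = (-167/865 + r)*(-1/258) = 167/223170 - r/258)
√(691087 + n(-193)) = √(691087 + (167/223170 - 1/258*(-193))) = √(691087 + (167/223170 + 193/258)) = √(691087 + 27852/37195) = √(25705008817/37195) = √956097802948315/37195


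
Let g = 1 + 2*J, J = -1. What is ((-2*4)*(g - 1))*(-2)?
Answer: -32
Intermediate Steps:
g = -1 (g = 1 + 2*(-1) = 1 - 2 = -1)
((-2*4)*(g - 1))*(-2) = ((-2*4)*(-1 - 1))*(-2) = -8*(-2)*(-2) = 16*(-2) = -32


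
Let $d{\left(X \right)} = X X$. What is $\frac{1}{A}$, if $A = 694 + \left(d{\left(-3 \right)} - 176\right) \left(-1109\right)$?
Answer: $\frac{1}{185897} \approx 5.3793 \cdot 10^{-6}$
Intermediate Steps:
$d{\left(X \right)} = X^{2}$
$A = 185897$ ($A = 694 + \left(\left(-3\right)^{2} - 176\right) \left(-1109\right) = 694 + \left(9 - 176\right) \left(-1109\right) = 694 - -185203 = 694 + 185203 = 185897$)
$\frac{1}{A} = \frac{1}{185897}$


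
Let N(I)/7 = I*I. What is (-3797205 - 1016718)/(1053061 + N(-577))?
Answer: -4813923/3383564 ≈ -1.4227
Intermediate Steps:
N(I) = 7*I**2 (N(I) = 7*(I*I) = 7*I**2)
(-3797205 - 1016718)/(1053061 + N(-577)) = (-3797205 - 1016718)/(1053061 + 7*(-577)**2) = -4813923/(1053061 + 7*332929) = -4813923/(1053061 + 2330503) = -4813923/3383564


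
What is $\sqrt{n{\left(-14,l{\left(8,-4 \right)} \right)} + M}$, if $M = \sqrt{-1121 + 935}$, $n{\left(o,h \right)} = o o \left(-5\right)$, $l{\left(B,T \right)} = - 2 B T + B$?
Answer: $\sqrt{-980 + i \sqrt{186}} \approx 0.2178 + 31.306 i$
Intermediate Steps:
$l{\left(B,T \right)} = B - 2 B T$ ($l{\left(B,T \right)} = - 2 B T + B = B - 2 B T$)
$n{\left(o,h \right)} = - 5 o^{2}$ ($n{\left(o,h \right)} = o^{2} \left(-5\right) = - 5 o^{2}$)
$M = i \sqrt{186}$ ($M = \sqrt{-186} = i \sqrt{186} \approx 13.638 i$)
$\sqrt{n{\left(-14,l{\left(8,-4 \right)} \right)} + M} = \sqrt{- 5 \left(-14\right)^{2} + i \sqrt{186}} = \sqrt{\left(-5\right) 196 + i \sqrt{186}} = \sqrt{-980 + i \sqrt{186}}$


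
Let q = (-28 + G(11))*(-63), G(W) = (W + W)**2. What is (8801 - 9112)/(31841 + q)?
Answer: -311/3113 ≈ -0.099904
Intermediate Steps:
G(W) = 4*W**2 (G(W) = (2*W)**2 = 4*W**2)
q = -28728 (q = (-28 + 4*11**2)*(-63) = (-28 + 4*121)*(-63) = (-28 + 484)*(-63) = 456*(-63) = -28728)
(8801 - 9112)/(31841 + q) = (8801 - 9112)/(31841 - 28728) = -311/3113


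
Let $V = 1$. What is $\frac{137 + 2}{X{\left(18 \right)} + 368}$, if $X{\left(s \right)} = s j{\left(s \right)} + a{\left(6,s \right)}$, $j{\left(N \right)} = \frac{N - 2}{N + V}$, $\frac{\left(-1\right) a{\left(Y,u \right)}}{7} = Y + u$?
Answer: $\frac{2641}{4088} \approx 0.64604$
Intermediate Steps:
$a{\left(Y,u \right)} = - 7 Y - 7 u$ ($a{\left(Y,u \right)} = - 7 \left(Y + u\right) = - 7 Y - 7 u$)
$j{\left(N \right)} = \frac{-2 + N}{1 + N}$ ($j{\left(N \right)} = \frac{N - 2}{N + 1} = \frac{-2 + N}{1 + N}$)
$X{\left(s \right)} = -42 - 7 s + \frac{s \left(-2 + s\right)}{1 + s}$ ($X{\left(s \right)} = s \frac{-2 + s}{1 + s} - \left(42 + 7 s\right) = \frac{s \left(-2 + s\right)}{1 + s} - \left(42 + 7 s\right) = -42 - 7 s + \frac{s \left(-2 + s\right)}{1 + s}$)
$\frac{137 + 2}{X{\left(18 \right)} + 368} = \frac{137 + 2}{\frac{3 \left(-14 - 306 - 2 \cdot 18^{2}\right)}{1 + 18} + 368} = \frac{139}{\frac{3 \left(-14 - 306 - 648\right)}{19} + 368} = \frac{139}{3 \cdot \frac{1}{19} \left(-14 - 306 - 648\right) + 368} = \frac{139}{3 \cdot \frac{1}{19} \left(-968\right) + 368} = \frac{139}{- \frac{2904}{19} + 368} = \frac{139}{\frac{4088}{19}} = 139 \cdot \frac{19}{4088} = \frac{2641}{4088}$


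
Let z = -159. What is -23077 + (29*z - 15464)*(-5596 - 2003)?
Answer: 152526848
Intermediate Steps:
-23077 + (29*z - 15464)*(-5596 - 2003) = -23077 + (29*(-159) - 15464)*(-5596 - 2003) = -23077 + (-4611 - 15464)*(-7599) = -23077 - 20075*(-7599) = -23077 + 152549925 = 152526848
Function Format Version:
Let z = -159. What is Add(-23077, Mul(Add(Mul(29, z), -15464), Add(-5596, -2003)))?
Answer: 152526848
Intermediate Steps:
Add(-23077, Mul(Add(Mul(29, z), -15464), Add(-5596, -2003))) = Add(-23077, Mul(Add(Mul(29, -159), -15464), Add(-5596, -2003))) = Add(-23077, Mul(Add(-4611, -15464), -7599)) = Add(-23077, Mul(-20075, -7599)) = Add(-23077, 152549925) = 152526848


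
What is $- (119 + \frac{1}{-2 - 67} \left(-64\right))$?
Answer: $- \frac{8275}{69} \approx -119.93$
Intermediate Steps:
$- (119 + \frac{1}{-2 - 67} \left(-64\right)) = - (119 + \frac{1}{-69} \left(-64\right)) = - (119 - - \frac{64}{69}) = - (119 + \frac{64}{69}) = \left(-1\right) \frac{8275}{69} = - \frac{8275}{69}$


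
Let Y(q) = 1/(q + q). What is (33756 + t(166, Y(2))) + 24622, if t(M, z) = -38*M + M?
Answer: 52236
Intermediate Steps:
Y(q) = 1/(2*q)
t(M, z) = -37*M
(33756 + t(166, Y(2))) + 24622 = (33756 - 37*166) + 24622 = (33756 - 6142) + 24622 = 27614 + 24622 = 52236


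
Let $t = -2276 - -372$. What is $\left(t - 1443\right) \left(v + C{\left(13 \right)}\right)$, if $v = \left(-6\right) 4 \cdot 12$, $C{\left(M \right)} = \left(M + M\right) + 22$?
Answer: $803280$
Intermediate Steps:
$t = -1904$ ($t = -2276 + 372 = -1904$)
$C{\left(M \right)} = 22 + 2 M$ ($C{\left(M \right)} = 2 M + 22 = 22 + 2 M$)
$v = -288$ ($v = \left(-24\right) 12 = -288$)
$\left(t - 1443\right) \left(v + C{\left(13 \right)}\right) = \left(-1904 - 1443\right) \left(-288 + \left(22 + 2 \cdot 13\right)\right) = \left(-1904 - 1443\right) \left(-288 + \left(22 + 26\right)\right) = - 3347 \left(-288 + 48\right) = \left(-3347\right) \left(-240\right) = 803280$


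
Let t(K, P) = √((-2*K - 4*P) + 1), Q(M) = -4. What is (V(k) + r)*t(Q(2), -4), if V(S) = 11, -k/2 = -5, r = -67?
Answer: -280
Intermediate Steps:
k = 10 (k = -2*(-5) = 10)
t(K, P) = √(1 - 4*P - 2*K) (t(K, P) = √((-4*P - 2*K) + 1) = √(1 - 4*P - 2*K))
(V(k) + r)*t(Q(2), -4) = (11 - 67)*√(1 - 4*(-4) - 2*(-4)) = -56*√(1 + 16 + 8) = -56*√25 = -56*5 = -280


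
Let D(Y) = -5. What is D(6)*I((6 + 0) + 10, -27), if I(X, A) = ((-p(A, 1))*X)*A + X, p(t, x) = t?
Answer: 58240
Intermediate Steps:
I(X, A) = X - X*A² (I(X, A) = ((-A)*X)*A + X = (-A*X)*A + X = -X*A² + X = X - X*A²)
D(6)*I((6 + 0) + 10, -27) = -5*((6 + 0) + 10)*(1 - 1*(-27)²) = -5*(6 + 10)*(1 - 1*729) = -80*(1 - 729) = -80*(-728) = -5*(-11648) = 58240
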